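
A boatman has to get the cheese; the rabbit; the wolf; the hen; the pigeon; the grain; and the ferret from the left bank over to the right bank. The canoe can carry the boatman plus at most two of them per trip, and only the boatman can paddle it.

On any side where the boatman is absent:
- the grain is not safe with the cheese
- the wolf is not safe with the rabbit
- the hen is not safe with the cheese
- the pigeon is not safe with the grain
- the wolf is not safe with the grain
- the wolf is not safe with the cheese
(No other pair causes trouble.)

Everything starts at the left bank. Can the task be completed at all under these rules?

No

Whatever the first load, the items left behind include a forbidden pair without the boatman. No opening move is safe, so no plan exists.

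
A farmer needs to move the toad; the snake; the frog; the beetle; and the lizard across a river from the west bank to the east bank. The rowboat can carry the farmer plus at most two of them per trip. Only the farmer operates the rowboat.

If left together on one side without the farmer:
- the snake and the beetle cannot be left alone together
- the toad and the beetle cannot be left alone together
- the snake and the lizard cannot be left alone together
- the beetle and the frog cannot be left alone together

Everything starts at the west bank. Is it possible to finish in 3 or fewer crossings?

Counting alone: the farmer can take at most 2 across per trip to the east bank, so moving all 5 needs at least 3 loaded trips out, with a return between consecutive ones — at least 5 crossings.
Since 3 < 5, 3 crossings cannot be enough. (The shortest complete plan in fact takes 5:)
1. Farmer goes to the east bank with the beetle and the snake.  [the west bank: the frog, the lizard, the toad | the east bank: the beetle, the snake]
2. Farmer goes back to the west bank with the beetle.  [the west bank: the beetle, the frog, the lizard, the toad | the east bank: the snake]
3. Farmer goes to the east bank with the frog and the toad.  [the west bank: the beetle, the lizard | the east bank: the frog, the snake, the toad]
4. Farmer goes back to the west bank alone.  [the west bank: the beetle, the lizard | the east bank: the frog, the snake, the toad]
5. Farmer goes to the east bank with the beetle and the lizard.  [the west bank: — | the east bank: the beetle, the frog, the lizard, the snake, the toad]

No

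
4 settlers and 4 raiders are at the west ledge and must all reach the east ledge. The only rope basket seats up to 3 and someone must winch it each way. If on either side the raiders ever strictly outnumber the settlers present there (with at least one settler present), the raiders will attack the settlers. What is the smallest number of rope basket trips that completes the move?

9

Counting alone: each trip to the east ledge takes at most 3 across and each return brings at least 1 back, so after t trips out (and t−1 returns) at most 3t − (t−1) of the 8 are across; that first reaches 8 at t = 4, so at least 7 crossings are needed.
The safety rule pushes this higher. Following every safe sequence of crossings, the most of the 8 that can be at the east ledge as the rope basket arrives there on crossing 7 is 7 — never all 8.
So no plan with fewer than 9 crossings exists, and this one achieves 9:
1. 2 raiders → the east ledge.  (the west ledge: 4S 2R; the east ledge: 0S 2R)
2. 1 raider ← the west ledge.  (the west ledge: 4S 3R; the east ledge: 0S 1R)
3. 3 raiders → the east ledge.  (the west ledge: 4S 0R; the east ledge: 0S 4R)
4. 1 raider ← the west ledge.  (the west ledge: 4S 1R; the east ledge: 0S 3R)
5. 3 settlers → the east ledge.  (the west ledge: 1S 1R; the east ledge: 3S 3R)
6. 1 settler and 1 raider ← the west ledge.  (the west ledge: 2S 2R; the east ledge: 2S 2R)
7. 2 settlers → the east ledge.  (the west ledge: 0S 2R; the east ledge: 4S 2R)
8. 1 raider ← the west ledge.  (the west ledge: 0S 3R; the east ledge: 4S 1R)
9. 3 raiders → the east ledge.  (the west ledge: 0S 0R; the east ledge: 4S 4R)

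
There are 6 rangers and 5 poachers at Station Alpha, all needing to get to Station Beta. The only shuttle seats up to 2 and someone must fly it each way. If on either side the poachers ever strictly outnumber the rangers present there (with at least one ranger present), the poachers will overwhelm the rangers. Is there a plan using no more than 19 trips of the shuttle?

Yes — this plan uses 19 crossings (≤ 19):
1. 2 poachers → Station Beta.  (Station Alpha: 6R 3P; Station Beta: 0R 2P)
2. 1 poacher ← Station Alpha.  (Station Alpha: 6R 4P; Station Beta: 0R 1P)
3. 2 poachers → Station Beta.  (Station Alpha: 6R 2P; Station Beta: 0R 3P)
4. 1 poacher ← Station Alpha.  (Station Alpha: 6R 3P; Station Beta: 0R 2P)
5. 2 rangers → Station Beta.  (Station Alpha: 4R 3P; Station Beta: 2R 2P)
6. 1 poacher ← Station Alpha.  (Station Alpha: 4R 4P; Station Beta: 2R 1P)
7. 1 ranger and 1 poacher → Station Beta.  (Station Alpha: 3R 3P; Station Beta: 3R 2P)
8. 1 ranger ← Station Alpha.  (Station Alpha: 4R 3P; Station Beta: 2R 2P)
9. 1 ranger and 1 poacher → Station Beta.  (Station Alpha: 3R 2P; Station Beta: 3R 3P)
10. 1 poacher ← Station Alpha.  (Station Alpha: 3R 3P; Station Beta: 3R 2P)
11. 1 ranger and 1 poacher → Station Beta.  (Station Alpha: 2R 2P; Station Beta: 4R 3P)
12. 1 ranger ← Station Alpha.  (Station Alpha: 3R 2P; Station Beta: 3R 3P)
13. 1 ranger and 1 poacher → Station Beta.  (Station Alpha: 2R 1P; Station Beta: 4R 4P)
14. 1 poacher ← Station Alpha.  (Station Alpha: 2R 2P; Station Beta: 4R 3P)
15. 1 ranger and 1 poacher → Station Beta.  (Station Alpha: 1R 1P; Station Beta: 5R 4P)
16. 1 ranger ← Station Alpha.  (Station Alpha: 2R 1P; Station Beta: 4R 4P)
17. 1 ranger and 1 poacher → Station Beta.  (Station Alpha: 1R 0P; Station Beta: 5R 5P)
18. 1 poacher ← Station Alpha.  (Station Alpha: 1R 1P; Station Beta: 5R 4P)
19. 1 ranger and 1 poacher → Station Beta.  (Station Alpha: 0R 0P; Station Beta: 6R 5P)

Yes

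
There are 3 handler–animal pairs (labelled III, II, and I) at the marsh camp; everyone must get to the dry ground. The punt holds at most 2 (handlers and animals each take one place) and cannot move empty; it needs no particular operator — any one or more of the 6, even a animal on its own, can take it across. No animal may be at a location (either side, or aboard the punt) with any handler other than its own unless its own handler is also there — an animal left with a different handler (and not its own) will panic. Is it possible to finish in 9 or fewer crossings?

Counting alone: each trip to the dry ground takes at most 2 across and each return brings at least 1 back, so after t trips out (and t−1 returns) at most 2t − (t−1) of the 6 are across; that first reaches 6 at t = 5, so at least 9 crossings are needed.
The safety rule pushes this higher. Following every safe sequence of crossings, the most of the 6 that can be at the dry ground as the punt arrives there on crossing 9 is 5 — never all 6.
So the move cannot be finished within 9 crossings. (The shortest complete plan takes 11:)
1. animal III and handler III cross → the dry ground.
2. handler III crosses ← the marsh camp.
3. animal I and animal II cross → the dry ground.
4. animal III crosses ← the marsh camp.
5. handler I and handler II cross → the dry ground.
6. animal II and handler II cross ← the marsh camp.
7. handler II and handler III cross → the dry ground.
8. animal I crosses ← the marsh camp.
9. animal II and animal III cross → the dry ground.
10. handler I crosses ← the marsh camp.
11. animal I and handler I cross → the dry ground.

No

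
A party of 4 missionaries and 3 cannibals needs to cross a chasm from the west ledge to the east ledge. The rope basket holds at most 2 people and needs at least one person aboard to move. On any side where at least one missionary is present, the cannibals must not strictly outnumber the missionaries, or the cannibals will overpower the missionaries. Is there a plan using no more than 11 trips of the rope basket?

Yes

Yes — this plan uses 11 crossings (≤ 11):
1. 2 cannibals → the east ledge.  (the west ledge: 4M 1C; the east ledge: 0M 2C)
2. 1 cannibal ← the west ledge.  (the west ledge: 4M 2C; the east ledge: 0M 1C)
3. 2 cannibals → the east ledge.  (the west ledge: 4M 0C; the east ledge: 0M 3C)
4. 1 cannibal ← the west ledge.  (the west ledge: 4M 1C; the east ledge: 0M 2C)
5. 2 missionaries → the east ledge.  (the west ledge: 2M 1C; the east ledge: 2M 2C)
6. 1 cannibal ← the west ledge.  (the west ledge: 2M 2C; the east ledge: 2M 1C)
7. 1 missionary and 1 cannibal → the east ledge.  (the west ledge: 1M 1C; the east ledge: 3M 2C)
8. 1 missionary ← the west ledge.  (the west ledge: 2M 1C; the east ledge: 2M 2C)
9. 1 missionary and 1 cannibal → the east ledge.  (the west ledge: 1M 0C; the east ledge: 3M 3C)
10. 1 cannibal ← the west ledge.  (the west ledge: 1M 1C; the east ledge: 3M 2C)
11. 1 missionary and 1 cannibal → the east ledge.  (the west ledge: 0M 0C; the east ledge: 4M 3C)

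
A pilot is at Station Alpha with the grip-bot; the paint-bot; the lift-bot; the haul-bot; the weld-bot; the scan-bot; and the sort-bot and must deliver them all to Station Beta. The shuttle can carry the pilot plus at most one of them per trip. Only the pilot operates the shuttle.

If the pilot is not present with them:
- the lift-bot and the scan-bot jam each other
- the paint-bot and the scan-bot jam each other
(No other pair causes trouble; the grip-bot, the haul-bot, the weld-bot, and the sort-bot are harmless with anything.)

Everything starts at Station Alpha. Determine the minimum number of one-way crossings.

15

Counting alone: the pilot can take at most 1 across per trip to Station Beta, so moving all 7 needs at least 7 loaded trips out, with a return between consecutive ones — at least 13 crossings.
The safety rule pushes this higher. Following every safe sequence of crossings, the most of the 7 that can be at Station Beta as the shuttle arrives there on crossing 13 is 6 — never all 7.
So no plan with fewer than 15 crossings exists, and this one achieves 15:
1. Pilot goes to Station Beta with the scan-bot.  [Station Alpha: the grip-bot, the haul-bot, the lift-bot, the paint-bot, the sort-bot, the weld-bot | Station Beta: the scan-bot]
2. Pilot goes back to Station Alpha alone.  [Station Alpha: the grip-bot, the haul-bot, the lift-bot, the paint-bot, the sort-bot, the weld-bot | Station Beta: the scan-bot]
3. Pilot goes to Station Beta with the grip-bot.  [Station Alpha: the haul-bot, the lift-bot, the paint-bot, the sort-bot, the weld-bot | Station Beta: the grip-bot, the scan-bot]
4. Pilot goes back to Station Alpha alone.  [Station Alpha: the haul-bot, the lift-bot, the paint-bot, the sort-bot, the weld-bot | Station Beta: the grip-bot, the scan-bot]
5. Pilot goes to Station Beta with the paint-bot.  [Station Alpha: the haul-bot, the lift-bot, the sort-bot, the weld-bot | Station Beta: the grip-bot, the paint-bot, the scan-bot]
6. Pilot goes back to Station Alpha with the scan-bot.  [Station Alpha: the haul-bot, the lift-bot, the scan-bot, the sort-bot, the weld-bot | Station Beta: the grip-bot, the paint-bot]
7. Pilot goes to Station Beta with the lift-bot.  [Station Alpha: the haul-bot, the scan-bot, the sort-bot, the weld-bot | Station Beta: the grip-bot, the lift-bot, the paint-bot]
8. Pilot goes back to Station Alpha alone.  [Station Alpha: the haul-bot, the scan-bot, the sort-bot, the weld-bot | Station Beta: the grip-bot, the lift-bot, the paint-bot]
9. Pilot goes to Station Beta with the haul-bot.  [Station Alpha: the scan-bot, the sort-bot, the weld-bot | Station Beta: the grip-bot, the haul-bot, the lift-bot, the paint-bot]
10. Pilot goes back to Station Alpha alone.  [Station Alpha: the scan-bot, the sort-bot, the weld-bot | Station Beta: the grip-bot, the haul-bot, the lift-bot, the paint-bot]
11. Pilot goes to Station Beta with the weld-bot.  [Station Alpha: the scan-bot, the sort-bot | Station Beta: the grip-bot, the haul-bot, the lift-bot, the paint-bot, the weld-bot]
12. Pilot goes back to Station Alpha alone.  [Station Alpha: the scan-bot, the sort-bot | Station Beta: the grip-bot, the haul-bot, the lift-bot, the paint-bot, the weld-bot]
13. Pilot goes to Station Beta with the sort-bot.  [Station Alpha: the scan-bot | Station Beta: the grip-bot, the haul-bot, the lift-bot, the paint-bot, the sort-bot, the weld-bot]
14. Pilot goes back to Station Alpha alone.  [Station Alpha: the scan-bot | Station Beta: the grip-bot, the haul-bot, the lift-bot, the paint-bot, the sort-bot, the weld-bot]
15. Pilot goes to Station Beta with the scan-bot.  [Station Alpha: — | Station Beta: the grip-bot, the haul-bot, the lift-bot, the paint-bot, the scan-bot, the sort-bot, the weld-bot]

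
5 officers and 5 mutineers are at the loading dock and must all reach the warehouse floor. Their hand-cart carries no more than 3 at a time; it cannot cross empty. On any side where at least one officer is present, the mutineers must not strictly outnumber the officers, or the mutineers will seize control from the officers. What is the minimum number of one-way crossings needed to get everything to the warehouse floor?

Counting alone: each trip to the warehouse floor takes at most 3 across and each return brings at least 1 back, so after t trips out (and t−1 returns) at most 3t − (t−1) of the 10 are across; that first reaches 10 at t = 5, so at least 9 crossings are needed.
The safety rule pushes this higher. Following every safe sequence of crossings, the most of the 10 that can be at the warehouse floor as the hand-cart arrives there on crossing 9 is 9 — never all 10.
So no plan with fewer than 11 crossings exists, and this one achieves 11:
1. 2 mutineers → the warehouse floor.  (the loading dock: 5O 3M; the warehouse floor: 0O 2M)
2. 1 mutineer ← the loading dock.  (the loading dock: 5O 4M; the warehouse floor: 0O 1M)
3. 3 mutineers → the warehouse floor.  (the loading dock: 5O 1M; the warehouse floor: 0O 4M)
4. 1 mutineer ← the loading dock.  (the loading dock: 5O 2M; the warehouse floor: 0O 3M)
5. 3 officers → the warehouse floor.  (the loading dock: 2O 2M; the warehouse floor: 3O 3M)
6. 1 officer and 1 mutineer ← the loading dock.  (the loading dock: 3O 3M; the warehouse floor: 2O 2M)
7. 3 officers → the warehouse floor.  (the loading dock: 0O 3M; the warehouse floor: 5O 2M)
8. 1 mutineer ← the loading dock.  (the loading dock: 0O 4M; the warehouse floor: 5O 1M)
9. 2 mutineers → the warehouse floor.  (the loading dock: 0O 2M; the warehouse floor: 5O 3M)
10. 1 mutineer ← the loading dock.  (the loading dock: 0O 3M; the warehouse floor: 5O 2M)
11. 3 mutineers → the warehouse floor.  (the loading dock: 0O 0M; the warehouse floor: 5O 5M)

11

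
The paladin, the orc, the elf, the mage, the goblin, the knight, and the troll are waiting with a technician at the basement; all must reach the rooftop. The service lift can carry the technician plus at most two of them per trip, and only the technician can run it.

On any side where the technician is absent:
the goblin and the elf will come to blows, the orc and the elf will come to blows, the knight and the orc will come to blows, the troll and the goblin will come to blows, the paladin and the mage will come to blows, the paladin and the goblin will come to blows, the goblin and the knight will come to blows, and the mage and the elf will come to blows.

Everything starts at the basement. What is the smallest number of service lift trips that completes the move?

impossible

Whatever the first load, the items left behind include a forbidden pair without the technician. No opening move is safe, so no plan exists.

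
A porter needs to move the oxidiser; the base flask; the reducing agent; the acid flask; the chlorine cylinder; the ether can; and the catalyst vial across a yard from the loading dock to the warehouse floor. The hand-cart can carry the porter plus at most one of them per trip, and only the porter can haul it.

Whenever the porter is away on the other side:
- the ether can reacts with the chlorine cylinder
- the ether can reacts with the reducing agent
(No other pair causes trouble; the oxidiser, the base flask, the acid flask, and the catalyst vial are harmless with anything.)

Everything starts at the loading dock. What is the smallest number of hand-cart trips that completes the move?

15

Counting alone: the porter can take at most 1 across per trip to the warehouse floor, so moving all 7 needs at least 7 loaded trips out, with a return between consecutive ones — at least 13 crossings.
The safety rule pushes this higher. Following every safe sequence of crossings, the most of the 7 that can be at the warehouse floor as the hand-cart arrives there on crossing 13 is 6 — never all 7.
So no plan with fewer than 15 crossings exists, and this one achieves 15:
1. Porter goes to the warehouse floor with the ether can.
2. Porter goes back to the loading dock alone.
3. Porter goes to the warehouse floor with the oxidiser.
4. Porter goes back to the loading dock alone.
5. Porter goes to the warehouse floor with the base flask.
6. Porter goes back to the loading dock alone.
7. Porter goes to the warehouse floor with the reducing agent.
8. Porter goes back to the loading dock with the ether can.
9. Porter goes to the warehouse floor with the chlorine cylinder.
10. Porter goes back to the loading dock alone.
11. Porter goes to the warehouse floor with the acid flask.
12. Porter goes back to the loading dock alone.
13. Porter goes to the warehouse floor with the catalyst vial.
14. Porter goes back to the loading dock alone.
15. Porter goes to the warehouse floor with the ether can.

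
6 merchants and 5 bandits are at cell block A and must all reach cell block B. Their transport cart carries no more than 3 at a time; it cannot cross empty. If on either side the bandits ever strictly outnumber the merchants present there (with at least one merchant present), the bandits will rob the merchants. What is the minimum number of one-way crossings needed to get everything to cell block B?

9

Counting alone: each trip to cell block B takes at most 3 across and each return brings at least 1 back, so after t trips out (and t−1 returns) at most 3t − (t−1) of the 11 are across; that first reaches 11 at t = 5, so at least 9 crossings are needed.
The plan below uses exactly 9 crossings, so it is optimal:
1. 3 bandits → cell block B.  (cell block A: 6M 2B; cell block B: 0M 3B)
2. 1 bandit ← cell block A.  (cell block A: 6M 3B; cell block B: 0M 2B)
3. 3 merchants → cell block B.  (cell block A: 3M 3B; cell block B: 3M 2B)
4. 1 merchant ← cell block A.  (cell block A: 4M 3B; cell block B: 2M 2B)
5. 2 merchants and 1 bandit → cell block B.  (cell block A: 2M 2B; cell block B: 4M 3B)
6. 1 merchant ← cell block A.  (cell block A: 3M 2B; cell block B: 3M 3B)
7. 2 merchants and 1 bandit → cell block B.  (cell block A: 1M 1B; cell block B: 5M 4B)
8. 1 merchant ← cell block A.  (cell block A: 2M 1B; cell block B: 4M 4B)
9. 2 merchants and 1 bandit → cell block B.  (cell block A: 0M 0B; cell block B: 6M 5B)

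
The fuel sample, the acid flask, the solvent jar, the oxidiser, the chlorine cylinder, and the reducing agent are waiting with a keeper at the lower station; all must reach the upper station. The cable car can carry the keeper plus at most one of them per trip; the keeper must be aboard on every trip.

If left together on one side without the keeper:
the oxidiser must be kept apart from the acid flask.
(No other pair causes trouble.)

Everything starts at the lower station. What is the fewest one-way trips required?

11

Counting alone: the keeper can take at most 1 across per trip to the upper station, so moving all 6 needs at least 6 loaded trips out, with a return between consecutive ones — at least 11 crossings.
The plan below uses exactly 11 crossings, so it is optimal:
1. Keeper goes to the upper station with the acid flask.  [the lower station: the chlorine cylinder, the fuel sample, the oxidiser, the reducing agent, the solvent jar | the upper station: the acid flask]
2. Keeper goes back to the lower station alone.  [the lower station: the chlorine cylinder, the fuel sample, the oxidiser, the reducing agent, the solvent jar | the upper station: the acid flask]
3. Keeper goes to the upper station with the fuel sample.  [the lower station: the chlorine cylinder, the oxidiser, the reducing agent, the solvent jar | the upper station: the acid flask, the fuel sample]
4. Keeper goes back to the lower station alone.  [the lower station: the chlorine cylinder, the oxidiser, the reducing agent, the solvent jar | the upper station: the acid flask, the fuel sample]
5. Keeper goes to the upper station with the solvent jar.  [the lower station: the chlorine cylinder, the oxidiser, the reducing agent | the upper station: the acid flask, the fuel sample, the solvent jar]
6. Keeper goes back to the lower station alone.  [the lower station: the chlorine cylinder, the oxidiser, the reducing agent | the upper station: the acid flask, the fuel sample, the solvent jar]
7. Keeper goes to the upper station with the chlorine cylinder.  [the lower station: the oxidiser, the reducing agent | the upper station: the acid flask, the chlorine cylinder, the fuel sample, the solvent jar]
8. Keeper goes back to the lower station alone.  [the lower station: the oxidiser, the reducing agent | the upper station: the acid flask, the chlorine cylinder, the fuel sample, the solvent jar]
9. Keeper goes to the upper station with the reducing agent.  [the lower station: the oxidiser | the upper station: the acid flask, the chlorine cylinder, the fuel sample, the reducing agent, the solvent jar]
10. Keeper goes back to the lower station alone.  [the lower station: the oxidiser | the upper station: the acid flask, the chlorine cylinder, the fuel sample, the reducing agent, the solvent jar]
11. Keeper goes to the upper station with the oxidiser.  [the lower station: — | the upper station: the acid flask, the chlorine cylinder, the fuel sample, the oxidiser, the reducing agent, the solvent jar]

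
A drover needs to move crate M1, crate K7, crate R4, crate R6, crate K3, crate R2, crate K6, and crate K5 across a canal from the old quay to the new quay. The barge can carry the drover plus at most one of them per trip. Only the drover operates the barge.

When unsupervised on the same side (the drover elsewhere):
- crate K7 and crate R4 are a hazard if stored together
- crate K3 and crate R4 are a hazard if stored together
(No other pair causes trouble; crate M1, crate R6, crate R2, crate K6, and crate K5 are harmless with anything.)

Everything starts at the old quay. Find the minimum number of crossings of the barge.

Counting alone: the drover can take at most 1 across per trip to the new quay, so moving all 8 needs at least 8 loaded trips out, with a return between consecutive ones — at least 15 crossings.
The safety rule pushes this higher. Following every safe sequence of crossings, the most of the 8 that can be at the new quay as the barge arrives there on crossing 15 is 7 — never all 8.
So no plan with fewer than 17 crossings exists, and this one achieves 17:
1. Drover goes to the new quay with crate R4.  [the old quay: crate K3, crate K5, crate K6, crate K7, crate M1, crate R2, crate R6 | the new quay: crate R4]
2. Drover goes back to the old quay alone.  [the old quay: crate K3, crate K5, crate K6, crate K7, crate M1, crate R2, crate R6 | the new quay: crate R4]
3. Drover goes to the new quay with crate M1.  [the old quay: crate K3, crate K5, crate K6, crate K7, crate R2, crate R6 | the new quay: crate M1, crate R4]
4. Drover goes back to the old quay alone.  [the old quay: crate K3, crate K5, crate K6, crate K7, crate R2, crate R6 | the new quay: crate M1, crate R4]
5. Drover goes to the new quay with crate K7.  [the old quay: crate K3, crate K5, crate K6, crate R2, crate R6 | the new quay: crate K7, crate M1, crate R4]
6. Drover goes back to the old quay with crate R4.  [the old quay: crate K3, crate K5, crate K6, crate R2, crate R4, crate R6 | the new quay: crate K7, crate M1]
7. Drover goes to the new quay with crate K3.  [the old quay: crate K5, crate K6, crate R2, crate R4, crate R6 | the new quay: crate K3, crate K7, crate M1]
8. Drover goes back to the old quay alone.  [the old quay: crate K5, crate K6, crate R2, crate R4, crate R6 | the new quay: crate K3, crate K7, crate M1]
9. Drover goes to the new quay with crate R6.  [the old quay: crate K5, crate K6, crate R2, crate R4 | the new quay: crate K3, crate K7, crate M1, crate R6]
10. Drover goes back to the old quay alone.  [the old quay: crate K5, crate K6, crate R2, crate R4 | the new quay: crate K3, crate K7, crate M1, crate R6]
11. Drover goes to the new quay with crate R2.  [the old quay: crate K5, crate K6, crate R4 | the new quay: crate K3, crate K7, crate M1, crate R2, crate R6]
12. Drover goes back to the old quay alone.  [the old quay: crate K5, crate K6, crate R4 | the new quay: crate K3, crate K7, crate M1, crate R2, crate R6]
13. Drover goes to the new quay with crate K6.  [the old quay: crate K5, crate R4 | the new quay: crate K3, crate K6, crate K7, crate M1, crate R2, crate R6]
14. Drover goes back to the old quay alone.  [the old quay: crate K5, crate R4 | the new quay: crate K3, crate K6, crate K7, crate M1, crate R2, crate R6]
15. Drover goes to the new quay with crate K5.  [the old quay: crate R4 | the new quay: crate K3, crate K5, crate K6, crate K7, crate M1, crate R2, crate R6]
16. Drover goes back to the old quay alone.  [the old quay: crate R4 | the new quay: crate K3, crate K5, crate K6, crate K7, crate M1, crate R2, crate R6]
17. Drover goes to the new quay with crate R4.  [the old quay: — | the new quay: crate K3, crate K5, crate K6, crate K7, crate M1, crate R2, crate R4, crate R6]

17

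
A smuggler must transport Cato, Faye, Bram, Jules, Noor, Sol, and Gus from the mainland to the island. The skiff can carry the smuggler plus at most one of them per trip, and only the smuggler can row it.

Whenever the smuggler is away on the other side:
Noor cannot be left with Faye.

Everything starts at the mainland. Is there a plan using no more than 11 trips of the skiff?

Counting alone: the smuggler can take at most 1 across per trip to the island, so moving all 7 needs at least 7 loaded trips out, with a return between consecutive ones — at least 13 crossings.
Since 11 < 13, 11 crossings cannot be enough. (The shortest complete plan in fact takes 13:)
1. Smuggler goes to the island with Faye.
2. Smuggler goes back to the mainland alone.
3. Smuggler goes to the island with Cato.
4. Smuggler goes back to the mainland alone.
5. Smuggler goes to the island with Bram.
6. Smuggler goes back to the mainland alone.
7. Smuggler goes to the island with Jules.
8. Smuggler goes back to the mainland alone.
9. Smuggler goes to the island with Sol.
10. Smuggler goes back to the mainland alone.
11. Smuggler goes to the island with Gus.
12. Smuggler goes back to the mainland alone.
13. Smuggler goes to the island with Noor.

No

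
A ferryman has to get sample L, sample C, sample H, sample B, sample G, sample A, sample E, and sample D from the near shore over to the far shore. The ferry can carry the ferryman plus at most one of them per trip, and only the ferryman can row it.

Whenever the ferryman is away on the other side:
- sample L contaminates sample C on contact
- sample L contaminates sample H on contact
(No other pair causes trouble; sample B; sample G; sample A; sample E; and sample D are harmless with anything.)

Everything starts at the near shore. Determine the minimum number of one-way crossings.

17

Counting alone: the ferryman can take at most 1 across per trip to the far shore, so moving all 8 needs at least 8 loaded trips out, with a return between consecutive ones — at least 15 crossings.
The safety rule pushes this higher. Following every safe sequence of crossings, the most of the 8 that can be at the far shore as the ferry arrives there on crossing 15 is 7 — never all 8.
So no plan with fewer than 17 crossings exists, and this one achieves 17:
1. Ferryman goes to the far shore with sample L.  [the near shore: sample A, sample B, sample C, sample D, sample E, sample G, sample H | the far shore: sample L]
2. Ferryman goes back to the near shore alone.  [the near shore: sample A, sample B, sample C, sample D, sample E, sample G, sample H | the far shore: sample L]
3. Ferryman goes to the far shore with sample C.  [the near shore: sample A, sample B, sample D, sample E, sample G, sample H | the far shore: sample C, sample L]
4. Ferryman goes back to the near shore with sample L.  [the near shore: sample A, sample B, sample D, sample E, sample G, sample H, sample L | the far shore: sample C]
5. Ferryman goes to the far shore with sample H.  [the near shore: sample A, sample B, sample D, sample E, sample G, sample L | the far shore: sample C, sample H]
6. Ferryman goes back to the near shore alone.  [the near shore: sample A, sample B, sample D, sample E, sample G, sample L | the far shore: sample C, sample H]
7. Ferryman goes to the far shore with sample B.  [the near shore: sample A, sample D, sample E, sample G, sample L | the far shore: sample B, sample C, sample H]
8. Ferryman goes back to the near shore alone.  [the near shore: sample A, sample D, sample E, sample G, sample L | the far shore: sample B, sample C, sample H]
9. Ferryman goes to the far shore with sample G.  [the near shore: sample A, sample D, sample E, sample L | the far shore: sample B, sample C, sample G, sample H]
10. Ferryman goes back to the near shore alone.  [the near shore: sample A, sample D, sample E, sample L | the far shore: sample B, sample C, sample G, sample H]
11. Ferryman goes to the far shore with sample A.  [the near shore: sample D, sample E, sample L | the far shore: sample A, sample B, sample C, sample G, sample H]
12. Ferryman goes back to the near shore alone.  [the near shore: sample D, sample E, sample L | the far shore: sample A, sample B, sample C, sample G, sample H]
13. Ferryman goes to the far shore with sample E.  [the near shore: sample D, sample L | the far shore: sample A, sample B, sample C, sample E, sample G, sample H]
14. Ferryman goes back to the near shore alone.  [the near shore: sample D, sample L | the far shore: sample A, sample B, sample C, sample E, sample G, sample H]
15. Ferryman goes to the far shore with sample D.  [the near shore: sample L | the far shore: sample A, sample B, sample C, sample D, sample E, sample G, sample H]
16. Ferryman goes back to the near shore alone.  [the near shore: sample L | the far shore: sample A, sample B, sample C, sample D, sample E, sample G, sample H]
17. Ferryman goes to the far shore with sample L.  [the near shore: — | the far shore: sample A, sample B, sample C, sample D, sample E, sample G, sample H, sample L]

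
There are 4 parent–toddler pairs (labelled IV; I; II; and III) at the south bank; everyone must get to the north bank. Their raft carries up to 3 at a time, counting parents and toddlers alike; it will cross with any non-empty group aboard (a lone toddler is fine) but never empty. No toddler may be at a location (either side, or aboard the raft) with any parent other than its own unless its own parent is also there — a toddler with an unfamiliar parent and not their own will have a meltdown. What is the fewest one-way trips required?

9

Counting alone: each trip to the north bank takes at most 3 across and each return brings at least 1 back, so after t trips out (and t−1 returns) at most 3t − (t−1) of the 8 are across; that first reaches 8 at t = 4, so at least 7 crossings are needed.
The safety rule pushes this higher. Following every safe sequence of crossings, the most of the 8 that can be at the north bank as the raft arrives there on crossing 7 is 7 — never all 8.
So no plan with fewer than 9 crossings exists, and this one achieves 9:
1. parent IV and toddler IV cross → the north bank.
2. parent IV crosses ← the south bank.
3. parent I, parent IV, and toddler I cross → the north bank.
4. parent IV and toddler IV cross ← the south bank.
5. parent II, parent III, and parent IV cross → the north bank.
6. toddler I crosses ← the south bank.
7. toddler I and toddler IV cross → the north bank.
8. toddler IV crosses ← the south bank.
9. toddler II, toddler III, and toddler IV cross → the north bank.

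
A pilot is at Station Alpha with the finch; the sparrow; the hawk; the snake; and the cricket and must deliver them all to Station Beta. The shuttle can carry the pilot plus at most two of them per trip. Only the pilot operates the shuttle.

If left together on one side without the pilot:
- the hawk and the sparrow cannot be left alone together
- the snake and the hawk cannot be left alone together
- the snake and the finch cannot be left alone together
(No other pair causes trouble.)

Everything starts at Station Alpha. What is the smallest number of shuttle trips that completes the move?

Counting alone: the pilot can take at most 2 across per trip to Station Beta, so moving all 5 needs at least 3 loaded trips out, with a return between consecutive ones — at least 5 crossings.
The plan below uses exactly 5 crossings, so it is optimal:
1. Pilot goes to Station Beta with the finch and the hawk.
2. Pilot goes back to Station Alpha alone.
3. Pilot goes to Station Beta with the cricket.
4. Pilot goes back to Station Alpha alone.
5. Pilot goes to Station Beta with the snake and the sparrow.

5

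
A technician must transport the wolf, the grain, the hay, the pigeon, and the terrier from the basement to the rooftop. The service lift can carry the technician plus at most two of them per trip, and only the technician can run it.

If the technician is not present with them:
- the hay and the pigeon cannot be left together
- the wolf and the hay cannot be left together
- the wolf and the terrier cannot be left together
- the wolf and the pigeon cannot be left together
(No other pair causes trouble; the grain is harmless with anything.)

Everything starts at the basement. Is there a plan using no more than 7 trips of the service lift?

Yes

Yes — this plan uses 7 crossings (≤ 7):
1. Technician goes to the rooftop with the hay and the wolf.  [the basement: the grain, the pigeon, the terrier | the rooftop: the hay, the wolf]
2. Technician goes back to the basement with the wolf.  [the basement: the grain, the pigeon, the terrier, the wolf | the rooftop: the hay]
3. Technician goes to the rooftop with the grain and the wolf.  [the basement: the pigeon, the terrier | the rooftop: the grain, the hay, the wolf]
4. Technician goes back to the basement with the wolf.  [the basement: the pigeon, the terrier, the wolf | the rooftop: the grain, the hay]
5. Technician goes to the rooftop with the terrier and the wolf.  [the basement: the pigeon | the rooftop: the grain, the hay, the terrier, the wolf]
6. Technician goes back to the basement with the wolf.  [the basement: the pigeon, the wolf | the rooftop: the grain, the hay, the terrier]
7. Technician goes to the rooftop with the pigeon and the wolf.  [the basement: — | the rooftop: the grain, the hay, the pigeon, the terrier, the wolf]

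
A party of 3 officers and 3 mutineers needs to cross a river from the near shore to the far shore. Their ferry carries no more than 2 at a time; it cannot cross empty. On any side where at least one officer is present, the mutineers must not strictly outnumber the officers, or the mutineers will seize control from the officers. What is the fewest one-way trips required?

11

Counting alone: each trip to the far shore takes at most 2 across and each return brings at least 1 back, so after t trips out (and t−1 returns) at most 2t − (t−1) of the 6 are across; that first reaches 6 at t = 5, so at least 9 crossings are needed.
The safety rule pushes this higher. Following every safe sequence of crossings, the most of the 6 that can be at the far shore as the ferry arrives there on crossing 9 is 5 — never all 6.
So no plan with fewer than 11 crossings exists, and this one achieves 11:
1. 2 mutineers → the far shore.  (the near shore: 3O 1M; the far shore: 0O 2M)
2. 1 mutineer ← the near shore.  (the near shore: 3O 2M; the far shore: 0O 1M)
3. 2 mutineers → the far shore.  (the near shore: 3O 0M; the far shore: 0O 3M)
4. 1 mutineer ← the near shore.  (the near shore: 3O 1M; the far shore: 0O 2M)
5. 2 officers → the far shore.  (the near shore: 1O 1M; the far shore: 2O 2M)
6. 1 officer and 1 mutineer ← the near shore.  (the near shore: 2O 2M; the far shore: 1O 1M)
7. 2 officers → the far shore.  (the near shore: 0O 2M; the far shore: 3O 1M)
8. 1 mutineer ← the near shore.  (the near shore: 0O 3M; the far shore: 3O 0M)
9. 2 mutineers → the far shore.  (the near shore: 0O 1M; the far shore: 3O 2M)
10. 1 mutineer ← the near shore.  (the near shore: 0O 2M; the far shore: 3O 1M)
11. 2 mutineers → the far shore.  (the near shore: 0O 0M; the far shore: 3O 3M)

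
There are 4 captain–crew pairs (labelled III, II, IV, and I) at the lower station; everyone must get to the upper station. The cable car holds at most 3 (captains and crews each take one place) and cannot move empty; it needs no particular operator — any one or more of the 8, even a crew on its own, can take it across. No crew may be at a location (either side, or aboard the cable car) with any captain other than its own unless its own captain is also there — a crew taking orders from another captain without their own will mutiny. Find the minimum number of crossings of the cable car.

Counting alone: each trip to the upper station takes at most 3 across and each return brings at least 1 back, so after t trips out (and t−1 returns) at most 3t − (t−1) of the 8 are across; that first reaches 8 at t = 4, so at least 7 crossings are needed.
The safety rule pushes this higher. Following every safe sequence of crossings, the most of the 8 that can be at the upper station as the cable car arrives there on crossing 7 is 7 — never all 8.
So no plan with fewer than 9 crossings exists, and this one achieves 9:
1. captain III and crew III cross → the upper station.
2. captain III crosses ← the lower station.
3. captain II, captain III, and crew II cross → the upper station.
4. captain III and crew III cross ← the lower station.
5. captain I, captain III, and captain IV cross → the upper station.
6. crew II crosses ← the lower station.
7. crew II and crew III cross → the upper station.
8. crew III crosses ← the lower station.
9. crew I, crew III, and crew IV cross → the upper station.

9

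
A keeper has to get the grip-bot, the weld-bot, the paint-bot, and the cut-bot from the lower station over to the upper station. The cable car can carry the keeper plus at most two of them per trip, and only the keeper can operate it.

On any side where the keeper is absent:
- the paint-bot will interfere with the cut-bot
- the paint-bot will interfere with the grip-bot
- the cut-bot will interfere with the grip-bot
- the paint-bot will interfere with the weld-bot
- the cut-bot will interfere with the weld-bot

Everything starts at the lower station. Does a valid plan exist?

1. Keeper goes to the upper station with the cut-bot and the paint-bot.
2. Keeper goes back to the lower station with the paint-bot.
3. Keeper goes to the upper station with the grip-bot and the weld-bot.
4. Keeper goes back to the lower station with the cut-bot.
5. Keeper goes to the upper station with the cut-bot and the paint-bot.

Yes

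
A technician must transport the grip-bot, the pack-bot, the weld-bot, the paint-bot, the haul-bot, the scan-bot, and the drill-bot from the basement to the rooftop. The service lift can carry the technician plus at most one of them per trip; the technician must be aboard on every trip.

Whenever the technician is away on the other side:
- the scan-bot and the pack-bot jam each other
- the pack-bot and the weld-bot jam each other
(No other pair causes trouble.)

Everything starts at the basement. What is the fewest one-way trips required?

15

Counting alone: the technician can take at most 1 across per trip to the rooftop, so moving all 7 needs at least 7 loaded trips out, with a return between consecutive ones — at least 13 crossings.
The safety rule pushes this higher. Following every safe sequence of crossings, the most of the 7 that can be at the rooftop as the service lift arrives there on crossing 13 is 6 — never all 7.
So no plan with fewer than 15 crossings exists, and this one achieves 15:
1. Technician goes to the rooftop with the pack-bot.  [the basement: the drill-bot, the grip-bot, the haul-bot, the paint-bot, the scan-bot, the weld-bot | the rooftop: the pack-bot]
2. Technician goes back to the basement alone.  [the basement: the drill-bot, the grip-bot, the haul-bot, the paint-bot, the scan-bot, the weld-bot | the rooftop: the pack-bot]
3. Technician goes to the rooftop with the grip-bot.  [the basement: the drill-bot, the haul-bot, the paint-bot, the scan-bot, the weld-bot | the rooftop: the grip-bot, the pack-bot]
4. Technician goes back to the basement alone.  [the basement: the drill-bot, the haul-bot, the paint-bot, the scan-bot, the weld-bot | the rooftop: the grip-bot, the pack-bot]
5. Technician goes to the rooftop with the weld-bot.  [the basement: the drill-bot, the haul-bot, the paint-bot, the scan-bot | the rooftop: the grip-bot, the pack-bot, the weld-bot]
6. Technician goes back to the basement with the pack-bot.  [the basement: the drill-bot, the haul-bot, the pack-bot, the paint-bot, the scan-bot | the rooftop: the grip-bot, the weld-bot]
7. Technician goes to the rooftop with the scan-bot.  [the basement: the drill-bot, the haul-bot, the pack-bot, the paint-bot | the rooftop: the grip-bot, the scan-bot, the weld-bot]
8. Technician goes back to the basement alone.  [the basement: the drill-bot, the haul-bot, the pack-bot, the paint-bot | the rooftop: the grip-bot, the scan-bot, the weld-bot]
9. Technician goes to the rooftop with the paint-bot.  [the basement: the drill-bot, the haul-bot, the pack-bot | the rooftop: the grip-bot, the paint-bot, the scan-bot, the weld-bot]
10. Technician goes back to the basement alone.  [the basement: the drill-bot, the haul-bot, the pack-bot | the rooftop: the grip-bot, the paint-bot, the scan-bot, the weld-bot]
11. Technician goes to the rooftop with the haul-bot.  [the basement: the drill-bot, the pack-bot | the rooftop: the grip-bot, the haul-bot, the paint-bot, the scan-bot, the weld-bot]
12. Technician goes back to the basement alone.  [the basement: the drill-bot, the pack-bot | the rooftop: the grip-bot, the haul-bot, the paint-bot, the scan-bot, the weld-bot]
13. Technician goes to the rooftop with the drill-bot.  [the basement: the pack-bot | the rooftop: the drill-bot, the grip-bot, the haul-bot, the paint-bot, the scan-bot, the weld-bot]
14. Technician goes back to the basement alone.  [the basement: the pack-bot | the rooftop: the drill-bot, the grip-bot, the haul-bot, the paint-bot, the scan-bot, the weld-bot]
15. Technician goes to the rooftop with the pack-bot.  [the basement: — | the rooftop: the drill-bot, the grip-bot, the haul-bot, the pack-bot, the paint-bot, the scan-bot, the weld-bot]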